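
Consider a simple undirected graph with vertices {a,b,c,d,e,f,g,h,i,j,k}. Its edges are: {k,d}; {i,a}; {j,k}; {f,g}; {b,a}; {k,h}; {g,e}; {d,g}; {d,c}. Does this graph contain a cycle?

No

The graph has 11 vertices, 9 edges, and 2 connected components.
A forest on 11 vertices with 2 components has exactly 9 edges, which matches — so no cycle.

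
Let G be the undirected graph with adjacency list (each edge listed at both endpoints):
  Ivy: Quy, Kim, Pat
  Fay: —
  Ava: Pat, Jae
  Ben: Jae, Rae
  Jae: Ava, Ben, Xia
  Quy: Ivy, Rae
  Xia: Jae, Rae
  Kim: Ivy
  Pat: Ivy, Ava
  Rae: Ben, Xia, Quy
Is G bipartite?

Xia-Jae-Ava-Pat-Ivy-Quy-Rae-Xia is an odd cycle (length 7), and a bipartite graph can contain only even cycles.

No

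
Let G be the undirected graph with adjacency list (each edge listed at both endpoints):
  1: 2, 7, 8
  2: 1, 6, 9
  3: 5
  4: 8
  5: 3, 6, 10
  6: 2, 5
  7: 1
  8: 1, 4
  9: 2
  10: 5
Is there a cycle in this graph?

|V| = 10, |E| = 9, number of components = 1.
A forest on 10 vertices with 1 component has exactly 9 edges, which matches — so no cycle.

No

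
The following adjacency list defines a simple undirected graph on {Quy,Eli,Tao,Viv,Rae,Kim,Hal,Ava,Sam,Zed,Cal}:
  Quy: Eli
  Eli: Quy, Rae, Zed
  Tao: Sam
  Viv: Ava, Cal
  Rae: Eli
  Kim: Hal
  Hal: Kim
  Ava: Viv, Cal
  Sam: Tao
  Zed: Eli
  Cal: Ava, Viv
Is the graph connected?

No

Component: {Tao, Sam}
Component: {Kim, Hal}
Component: {Viv, Ava, Cal}
Component: {Quy, Eli, Rae, Zed}
No edge joins these 4 groups, so the graph is disconnected.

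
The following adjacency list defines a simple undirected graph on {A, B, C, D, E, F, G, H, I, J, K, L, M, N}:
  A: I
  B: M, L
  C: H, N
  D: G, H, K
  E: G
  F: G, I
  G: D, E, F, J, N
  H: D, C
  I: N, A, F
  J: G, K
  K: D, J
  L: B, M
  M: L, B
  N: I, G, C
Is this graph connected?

No

Component: {B, L, M}
Component: {A, C, D, E, F, G, H, I, J, K, N}
No edge joins these 2 groups, so the graph is disconnected.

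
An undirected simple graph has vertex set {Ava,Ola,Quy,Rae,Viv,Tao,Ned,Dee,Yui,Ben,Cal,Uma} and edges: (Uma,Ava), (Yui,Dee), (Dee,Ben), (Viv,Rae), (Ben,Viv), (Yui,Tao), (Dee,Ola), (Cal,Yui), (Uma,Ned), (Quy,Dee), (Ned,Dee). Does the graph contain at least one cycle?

|V| = 12, |E| = 11, number of components = 1.
A forest on 12 vertices with 1 component has exactly 11 edges, which matches — so no cycle.

No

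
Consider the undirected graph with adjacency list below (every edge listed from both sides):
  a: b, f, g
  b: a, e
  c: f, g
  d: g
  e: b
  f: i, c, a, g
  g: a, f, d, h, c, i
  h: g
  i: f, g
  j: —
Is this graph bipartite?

No

The cycle g-f-i-g has length 3, which is odd, so the graph is not bipartite.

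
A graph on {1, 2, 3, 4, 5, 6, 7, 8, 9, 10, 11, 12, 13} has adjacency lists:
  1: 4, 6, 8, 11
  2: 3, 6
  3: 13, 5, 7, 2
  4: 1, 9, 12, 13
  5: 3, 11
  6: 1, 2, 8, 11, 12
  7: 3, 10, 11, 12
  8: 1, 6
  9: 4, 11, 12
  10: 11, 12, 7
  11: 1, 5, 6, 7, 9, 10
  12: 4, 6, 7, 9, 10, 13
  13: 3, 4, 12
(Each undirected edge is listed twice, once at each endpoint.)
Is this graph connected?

Starting from 1 and exploring outward reaches every vertex (1, 6, 4, 8, 11, 2, 12, 9, 13, 7, 5, 10, 3); the graph is connected.

Yes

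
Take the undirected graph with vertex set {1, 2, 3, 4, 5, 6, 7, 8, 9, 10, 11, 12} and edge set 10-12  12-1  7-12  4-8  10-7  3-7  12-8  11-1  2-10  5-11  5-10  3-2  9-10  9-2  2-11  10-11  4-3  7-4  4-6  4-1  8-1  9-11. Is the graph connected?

Yes

A breadth-first search from 1 visits 1, 8, 11, 4, 12, 2, 9, 10, 5, 7, 6, 3 — all 12 vertices — so the graph is connected.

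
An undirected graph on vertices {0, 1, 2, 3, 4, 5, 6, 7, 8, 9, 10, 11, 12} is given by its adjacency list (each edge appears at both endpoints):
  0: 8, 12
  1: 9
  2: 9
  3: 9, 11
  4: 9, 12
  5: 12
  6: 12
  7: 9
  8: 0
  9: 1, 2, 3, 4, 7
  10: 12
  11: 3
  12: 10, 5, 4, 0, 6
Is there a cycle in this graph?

No

|V| = 13, |E| = 12, number of components = 1.
Since 12 = 13 - 1, the graph is a forest and contains no cycle.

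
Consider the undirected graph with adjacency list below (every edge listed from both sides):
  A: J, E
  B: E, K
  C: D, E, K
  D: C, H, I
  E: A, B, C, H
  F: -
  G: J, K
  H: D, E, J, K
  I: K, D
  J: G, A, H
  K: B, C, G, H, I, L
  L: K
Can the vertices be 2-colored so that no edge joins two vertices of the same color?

A valid 2-coloring puts {D, E, F, J, K} on one side and {A, B, C, G, H, I, L} on the other; every edge crosses between the two sides.

Yes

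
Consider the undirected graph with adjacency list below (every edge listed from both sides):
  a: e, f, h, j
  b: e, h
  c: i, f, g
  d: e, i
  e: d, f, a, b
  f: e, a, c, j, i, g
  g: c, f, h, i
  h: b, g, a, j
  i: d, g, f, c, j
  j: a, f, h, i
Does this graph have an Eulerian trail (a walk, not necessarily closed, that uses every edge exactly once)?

Yes

Degrees: a:4, b:2, c:3, d:2, e:4, f:6, g:4, h:4, i:5, j:4
Odd-degree vertices: c, i (2 total).
With 2 odd-degree vertices and all edges in one connected piece, an Eulerian trail exists (from c to i).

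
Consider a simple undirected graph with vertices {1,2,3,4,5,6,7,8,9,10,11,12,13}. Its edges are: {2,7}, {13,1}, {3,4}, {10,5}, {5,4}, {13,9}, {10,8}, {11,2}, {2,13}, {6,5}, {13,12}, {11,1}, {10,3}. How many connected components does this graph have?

2

Component: {3, 4, 5, 6, 8, 10}
Component: {1, 2, 7, 9, 11, 12, 13}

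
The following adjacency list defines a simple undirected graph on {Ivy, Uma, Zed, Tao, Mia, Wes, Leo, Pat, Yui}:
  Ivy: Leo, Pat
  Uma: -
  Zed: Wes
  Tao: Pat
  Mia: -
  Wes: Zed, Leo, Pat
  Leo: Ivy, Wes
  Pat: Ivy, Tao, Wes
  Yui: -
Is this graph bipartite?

Yes

Partition the vertices as {Uma, Zed, Mia, Leo, Pat, Yui} vs {Ivy, Tao, Wes}. Each listed edge has one endpoint in each part, so the graph is bipartite.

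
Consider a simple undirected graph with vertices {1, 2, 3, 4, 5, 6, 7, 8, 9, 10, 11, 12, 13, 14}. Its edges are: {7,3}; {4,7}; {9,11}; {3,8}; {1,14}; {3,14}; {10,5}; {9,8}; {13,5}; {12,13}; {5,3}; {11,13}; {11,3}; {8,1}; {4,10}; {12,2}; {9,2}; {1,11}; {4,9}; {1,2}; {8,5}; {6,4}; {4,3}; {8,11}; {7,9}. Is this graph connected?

Yes

Starting from 1 and exploring outward reaches every vertex (1, 11, 2, 14, 8, 13, 9, 3, 12, 5, 4, 7, 10, 6); the graph is connected.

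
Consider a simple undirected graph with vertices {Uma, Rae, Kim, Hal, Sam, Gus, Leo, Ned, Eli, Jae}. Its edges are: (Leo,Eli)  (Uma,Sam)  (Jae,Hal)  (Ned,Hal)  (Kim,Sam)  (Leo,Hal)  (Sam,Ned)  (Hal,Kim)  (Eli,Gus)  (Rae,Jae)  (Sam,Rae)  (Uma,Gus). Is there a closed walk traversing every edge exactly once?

Degrees: Uma:2, Rae:2, Kim:2, Hal:4, Sam:4, Gus:2, Leo:2, Ned:2, Eli:2, Jae:2
All degrees are even and the non-isolated vertices are connected — an Eulerian circuit exists.

Yes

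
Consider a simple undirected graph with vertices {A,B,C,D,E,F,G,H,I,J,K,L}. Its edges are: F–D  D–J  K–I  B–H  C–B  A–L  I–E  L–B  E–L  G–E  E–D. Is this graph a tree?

The graph has 12 vertices and 11 edges.
It is connected with exactly 11 edges, hence acyclic — it is a tree.

Yes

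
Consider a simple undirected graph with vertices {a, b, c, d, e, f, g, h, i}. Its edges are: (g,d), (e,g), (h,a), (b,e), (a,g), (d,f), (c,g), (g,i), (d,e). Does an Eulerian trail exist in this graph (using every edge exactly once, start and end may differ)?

No

Degrees: a:2, b:1, c:1, d:3, e:3, f:1, g:5, h:1, i:1
Odd-degree vertices: b, c, d, e, f, g, h, i (8 total).
An Eulerian trail requires 0 or 2 odd-degree vertices; here there are 8.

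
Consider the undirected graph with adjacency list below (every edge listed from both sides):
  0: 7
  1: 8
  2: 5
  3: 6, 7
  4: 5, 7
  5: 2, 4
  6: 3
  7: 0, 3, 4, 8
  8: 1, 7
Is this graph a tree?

|V| = 9, |E| = 8.
It is connected with exactly 8 edges, hence acyclic — it is a tree.

Yes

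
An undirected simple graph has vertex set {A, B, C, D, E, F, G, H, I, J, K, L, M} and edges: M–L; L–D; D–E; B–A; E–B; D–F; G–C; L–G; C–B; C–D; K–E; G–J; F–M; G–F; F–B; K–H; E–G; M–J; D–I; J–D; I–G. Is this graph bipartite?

Color {B, D, G, K, M} black and {A, C, E, F, H, I, J, L} white. No edge joins two same-colored vertices, so the graph is bipartite.

Yes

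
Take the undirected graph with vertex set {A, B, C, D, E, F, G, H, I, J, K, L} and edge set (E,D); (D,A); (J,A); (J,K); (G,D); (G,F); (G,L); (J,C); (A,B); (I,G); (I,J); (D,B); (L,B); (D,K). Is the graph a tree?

The graph has 12 vertices and 14 edges.
It is not connected, so it is not a tree.

No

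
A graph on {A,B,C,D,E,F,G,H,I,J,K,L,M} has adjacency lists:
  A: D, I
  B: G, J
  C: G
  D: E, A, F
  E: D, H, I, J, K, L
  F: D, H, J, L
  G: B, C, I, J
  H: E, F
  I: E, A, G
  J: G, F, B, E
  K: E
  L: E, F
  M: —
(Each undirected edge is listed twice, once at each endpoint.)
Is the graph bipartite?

No

J-B-G-J is an odd cycle (length 3), and a bipartite graph can contain only even cycles.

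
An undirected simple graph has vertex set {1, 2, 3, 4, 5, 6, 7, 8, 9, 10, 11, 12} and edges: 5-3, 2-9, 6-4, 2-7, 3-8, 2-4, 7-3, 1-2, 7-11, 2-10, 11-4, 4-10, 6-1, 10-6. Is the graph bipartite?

6-10-4-6 is an odd cycle (length 3), and a bipartite graph can contain only even cycles.

No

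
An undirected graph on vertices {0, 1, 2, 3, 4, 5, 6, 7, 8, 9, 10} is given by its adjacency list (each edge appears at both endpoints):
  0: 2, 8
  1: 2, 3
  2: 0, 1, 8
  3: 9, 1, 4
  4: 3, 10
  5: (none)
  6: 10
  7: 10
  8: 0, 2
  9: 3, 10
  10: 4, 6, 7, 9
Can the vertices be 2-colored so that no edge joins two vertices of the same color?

No

The cycle 0-8-2-0 has length 3, which is odd, so the graph is not bipartite.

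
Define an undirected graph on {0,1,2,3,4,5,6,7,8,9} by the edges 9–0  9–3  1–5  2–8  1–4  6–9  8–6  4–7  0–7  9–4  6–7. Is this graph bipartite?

Yes

Color {1, 7, 8, 9} black and {0, 2, 3, 4, 5, 6} white. No edge joins two same-colored vertices, so the graph is bipartite.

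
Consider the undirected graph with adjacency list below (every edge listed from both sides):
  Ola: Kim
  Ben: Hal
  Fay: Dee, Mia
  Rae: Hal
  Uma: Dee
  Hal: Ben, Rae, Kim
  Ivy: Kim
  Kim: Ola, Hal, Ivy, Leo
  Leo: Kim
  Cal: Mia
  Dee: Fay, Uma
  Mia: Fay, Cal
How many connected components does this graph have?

2

Component: {Fay, Uma, Cal, Dee, Mia}
Component: {Ola, Ben, Rae, Hal, Ivy, Kim, Leo}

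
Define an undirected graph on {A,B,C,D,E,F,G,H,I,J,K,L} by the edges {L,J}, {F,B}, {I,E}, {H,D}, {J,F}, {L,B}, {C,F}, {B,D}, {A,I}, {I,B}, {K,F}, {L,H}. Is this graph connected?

Component: {G}
Component: {A, B, C, D, E, F, H, I, J, K, L}
There are 2 separate components, so the graph is not connected.

No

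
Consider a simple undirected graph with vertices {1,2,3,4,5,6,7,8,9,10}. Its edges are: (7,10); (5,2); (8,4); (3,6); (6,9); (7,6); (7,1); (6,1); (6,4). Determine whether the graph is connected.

No

Component: {2, 5}
Component: {1, 3, 4, 6, 7, 8, 9, 10}
No edge joins these 2 groups, so the graph is disconnected.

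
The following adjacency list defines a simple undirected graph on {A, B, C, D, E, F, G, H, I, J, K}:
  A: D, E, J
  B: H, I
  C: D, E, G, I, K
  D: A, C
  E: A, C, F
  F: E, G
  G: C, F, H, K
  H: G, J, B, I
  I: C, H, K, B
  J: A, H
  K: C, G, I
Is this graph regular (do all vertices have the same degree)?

No

Degrees: A:3, B:2, C:5, D:2, E:3, F:2, G:4, H:4, I:4, J:2, K:3
Degrees are not all equal (e.g. deg(B)=2 but deg(C)=5); not regular.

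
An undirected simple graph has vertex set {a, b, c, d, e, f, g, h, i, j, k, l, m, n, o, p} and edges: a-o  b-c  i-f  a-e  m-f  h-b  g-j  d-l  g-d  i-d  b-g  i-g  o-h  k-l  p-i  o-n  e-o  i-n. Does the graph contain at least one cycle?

The graph has 16 vertices, 18 edges, and 1 connected component.
Since 18 > 16 - 1, a cycle must exist; for instance o-n-i-g-b-h-o.

Yes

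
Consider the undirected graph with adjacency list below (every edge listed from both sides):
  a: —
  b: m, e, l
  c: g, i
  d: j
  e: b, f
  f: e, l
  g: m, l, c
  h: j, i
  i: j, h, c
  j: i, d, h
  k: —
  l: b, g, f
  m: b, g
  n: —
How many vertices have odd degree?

Degrees: a:0, b:3, c:2, d:1, e:2, f:2, g:3, h:2, i:3, j:3, k:0, l:3, m:2, n:0
Odd-degree vertices: b, d, g, i, j, l.

6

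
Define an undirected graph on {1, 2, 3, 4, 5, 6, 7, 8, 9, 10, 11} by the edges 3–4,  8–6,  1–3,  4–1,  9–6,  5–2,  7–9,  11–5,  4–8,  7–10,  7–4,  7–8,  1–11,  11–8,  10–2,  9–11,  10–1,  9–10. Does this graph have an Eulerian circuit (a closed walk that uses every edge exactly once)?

Yes

Degrees: 1:4, 2:2, 3:2, 4:4, 5:2, 6:2, 7:4, 8:4, 9:4, 10:4, 11:4
Every vertex has even degree and the edges form a single connected piece, so an Eulerian circuit exists.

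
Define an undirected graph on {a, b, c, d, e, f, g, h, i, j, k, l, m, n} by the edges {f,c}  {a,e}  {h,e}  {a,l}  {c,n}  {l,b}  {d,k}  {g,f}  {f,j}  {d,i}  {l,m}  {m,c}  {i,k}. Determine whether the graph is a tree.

No

|V| = 14, |E| = 13.
It splits into 2 components, so it cannot be a tree.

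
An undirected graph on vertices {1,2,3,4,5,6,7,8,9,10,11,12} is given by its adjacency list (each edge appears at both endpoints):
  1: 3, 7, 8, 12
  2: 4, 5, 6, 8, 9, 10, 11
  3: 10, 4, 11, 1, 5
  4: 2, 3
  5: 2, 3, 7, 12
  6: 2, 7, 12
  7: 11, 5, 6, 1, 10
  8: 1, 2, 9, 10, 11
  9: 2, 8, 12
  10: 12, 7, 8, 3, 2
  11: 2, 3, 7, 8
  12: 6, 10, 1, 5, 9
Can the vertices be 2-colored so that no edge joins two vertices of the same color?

No

The cycle 9-2-8-9 has length 3, which is odd, so the graph is not bipartite.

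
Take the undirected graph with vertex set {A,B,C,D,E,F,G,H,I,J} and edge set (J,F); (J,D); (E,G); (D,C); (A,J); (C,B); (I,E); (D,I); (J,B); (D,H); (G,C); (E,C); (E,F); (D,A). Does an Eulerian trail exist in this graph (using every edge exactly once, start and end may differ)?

Degrees: A:2, B:2, C:4, D:5, E:4, F:2, G:2, H:1, I:2, J:4
Odd-degree vertices: D, H (2 total).
With 2 odd-degree vertices and all edges in one connected piece, an Eulerian trail exists (from D to H).

Yes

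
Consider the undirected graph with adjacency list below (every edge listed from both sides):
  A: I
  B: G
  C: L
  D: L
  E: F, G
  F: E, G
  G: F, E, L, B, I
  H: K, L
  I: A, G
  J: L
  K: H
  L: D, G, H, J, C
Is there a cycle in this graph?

The graph has 12 vertices, 12 edges, and 1 connected component.
One cycle is G-F-E-G.

Yes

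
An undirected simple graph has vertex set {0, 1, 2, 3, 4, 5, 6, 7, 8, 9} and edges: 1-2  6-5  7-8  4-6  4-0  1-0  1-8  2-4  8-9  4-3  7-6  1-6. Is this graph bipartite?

A valid 2-coloring puts {1, 4, 5, 7, 9} on one side and {0, 2, 3, 6, 8} on the other; every edge crosses between the two sides.

Yes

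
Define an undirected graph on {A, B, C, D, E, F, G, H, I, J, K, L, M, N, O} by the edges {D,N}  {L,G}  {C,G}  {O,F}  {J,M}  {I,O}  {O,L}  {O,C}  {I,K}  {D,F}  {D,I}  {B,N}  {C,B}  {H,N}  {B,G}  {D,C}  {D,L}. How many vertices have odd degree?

10

Degrees: A:0, B:3, C:4, D:5, E:0, F:2, G:3, H:1, I:3, J:1, K:1, L:3, M:1, N:3, O:4
Odd-degree vertices: B, D, G, H, I, J, K, L, M, N.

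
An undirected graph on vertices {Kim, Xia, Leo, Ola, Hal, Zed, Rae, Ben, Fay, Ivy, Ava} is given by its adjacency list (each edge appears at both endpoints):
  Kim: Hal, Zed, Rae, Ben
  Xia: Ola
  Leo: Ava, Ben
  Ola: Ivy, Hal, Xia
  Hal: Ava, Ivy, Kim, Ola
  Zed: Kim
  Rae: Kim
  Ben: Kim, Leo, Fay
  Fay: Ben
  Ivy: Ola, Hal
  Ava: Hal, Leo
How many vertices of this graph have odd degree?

6

Degrees: Kim:4, Xia:1, Leo:2, Ola:3, Hal:4, Zed:1, Rae:1, Ben:3, Fay:1, Ivy:2, Ava:2
Odd-degree vertices: Xia, Ola, Zed, Rae, Ben, Fay.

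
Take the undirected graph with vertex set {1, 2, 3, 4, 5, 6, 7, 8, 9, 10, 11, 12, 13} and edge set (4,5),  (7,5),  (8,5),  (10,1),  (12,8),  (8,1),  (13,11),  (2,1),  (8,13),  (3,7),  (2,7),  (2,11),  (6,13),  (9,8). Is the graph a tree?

|V| = 13, |E| = 14.
Connected but with 14 > 12 edges, so it has a cycle and is not a tree.

No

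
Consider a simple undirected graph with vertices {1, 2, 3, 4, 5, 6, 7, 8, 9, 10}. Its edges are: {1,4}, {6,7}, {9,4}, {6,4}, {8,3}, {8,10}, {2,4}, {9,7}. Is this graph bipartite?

Yes

Partition the vertices as {4, 5, 7, 8} vs {1, 2, 3, 6, 9, 10}. Each listed edge has one endpoint in each part, so the graph is bipartite.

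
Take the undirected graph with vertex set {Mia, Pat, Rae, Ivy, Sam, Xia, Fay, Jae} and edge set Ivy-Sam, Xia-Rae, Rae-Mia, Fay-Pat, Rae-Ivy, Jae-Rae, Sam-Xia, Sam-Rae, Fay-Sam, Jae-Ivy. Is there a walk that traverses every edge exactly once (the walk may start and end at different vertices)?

No

Degrees: Mia:1, Pat:1, Rae:5, Ivy:3, Sam:4, Xia:2, Fay:2, Jae:2
Odd-degree vertices: Mia, Pat, Rae, Ivy (4 total).
With 4 odd-degree vertices (more than two), no single trail can use every edge.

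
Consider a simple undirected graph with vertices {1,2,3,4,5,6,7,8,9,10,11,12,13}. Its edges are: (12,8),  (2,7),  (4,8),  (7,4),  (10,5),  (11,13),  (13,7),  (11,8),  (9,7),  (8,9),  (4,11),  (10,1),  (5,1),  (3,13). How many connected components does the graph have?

Component: {6}
Component: {1, 5, 10}
Component: {2, 3, 4, 7, 8, 9, 11, 12, 13}

3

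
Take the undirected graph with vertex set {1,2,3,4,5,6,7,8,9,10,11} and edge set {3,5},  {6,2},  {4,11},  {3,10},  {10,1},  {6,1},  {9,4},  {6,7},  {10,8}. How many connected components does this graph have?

Component: {4, 9, 11}
Component: {1, 2, 3, 5, 6, 7, 8, 10}

2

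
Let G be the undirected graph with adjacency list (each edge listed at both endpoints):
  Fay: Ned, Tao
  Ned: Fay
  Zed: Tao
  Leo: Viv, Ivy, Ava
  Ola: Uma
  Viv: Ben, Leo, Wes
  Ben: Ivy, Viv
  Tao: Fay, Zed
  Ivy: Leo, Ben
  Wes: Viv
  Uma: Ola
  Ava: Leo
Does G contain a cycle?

Yes

|V| = 12, |E| = 10, number of components = 3.
Since 10 > 12 - 3, a cycle must exist; for instance Leo-Ivy-Ben-Viv-Leo.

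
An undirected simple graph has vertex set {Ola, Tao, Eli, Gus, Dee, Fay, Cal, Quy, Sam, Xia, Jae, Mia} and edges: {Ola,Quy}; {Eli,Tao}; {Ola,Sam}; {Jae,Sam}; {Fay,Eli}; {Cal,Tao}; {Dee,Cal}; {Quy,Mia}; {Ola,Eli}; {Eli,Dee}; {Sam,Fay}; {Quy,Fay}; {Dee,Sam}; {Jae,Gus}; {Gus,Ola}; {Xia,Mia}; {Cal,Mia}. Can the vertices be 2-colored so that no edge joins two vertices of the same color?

Partition the vertices as {Eli, Gus, Cal, Quy, Sam, Xia} vs {Ola, Tao, Dee, Fay, Jae, Mia}. Each listed edge has one endpoint in each part, so the graph is bipartite.

Yes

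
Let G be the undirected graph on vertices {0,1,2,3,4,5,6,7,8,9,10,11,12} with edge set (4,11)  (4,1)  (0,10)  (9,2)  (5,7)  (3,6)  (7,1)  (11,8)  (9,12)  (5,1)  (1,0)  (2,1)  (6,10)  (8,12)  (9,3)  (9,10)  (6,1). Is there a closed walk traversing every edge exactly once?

No

Degrees: 0:2, 1:6, 2:2, 3:2, 4:2, 5:2, 6:3, 7:2, 8:2, 9:4, 10:3, 11:2, 12:2
Vertices with odd degree: 6, 10. An Eulerian circuit requires all degrees even.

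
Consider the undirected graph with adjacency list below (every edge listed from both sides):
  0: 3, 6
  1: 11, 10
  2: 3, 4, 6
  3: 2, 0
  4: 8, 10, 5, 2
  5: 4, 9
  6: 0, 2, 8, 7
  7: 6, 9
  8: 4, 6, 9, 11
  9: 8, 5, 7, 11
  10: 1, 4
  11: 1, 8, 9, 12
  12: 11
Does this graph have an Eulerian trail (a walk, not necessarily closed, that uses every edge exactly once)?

Yes

Degrees: 0:2, 1:2, 2:3, 3:2, 4:4, 5:2, 6:4, 7:2, 8:4, 9:4, 10:2, 11:4, 12:1
Odd-degree vertices: 2, 12 (2 total).
The non-isolated vertices are connected and exactly 2 have odd degree, so an Eulerian trail exists (from 2 to 12).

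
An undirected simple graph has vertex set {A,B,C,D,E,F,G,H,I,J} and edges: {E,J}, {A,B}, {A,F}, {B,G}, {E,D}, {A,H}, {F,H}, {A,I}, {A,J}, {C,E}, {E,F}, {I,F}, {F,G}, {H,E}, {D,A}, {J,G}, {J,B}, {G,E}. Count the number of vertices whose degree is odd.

Degrees: A:6, B:3, C:1, D:2, E:6, F:5, G:4, H:3, I:2, J:4
Odd-degree vertices: B, C, F, H.

4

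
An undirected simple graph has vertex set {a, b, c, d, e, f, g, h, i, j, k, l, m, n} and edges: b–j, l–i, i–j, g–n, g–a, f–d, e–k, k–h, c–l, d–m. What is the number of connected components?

Component: {a, g, n}
Component: {d, f, m}
Component: {e, h, k}
Component: {b, c, i, j, l}

4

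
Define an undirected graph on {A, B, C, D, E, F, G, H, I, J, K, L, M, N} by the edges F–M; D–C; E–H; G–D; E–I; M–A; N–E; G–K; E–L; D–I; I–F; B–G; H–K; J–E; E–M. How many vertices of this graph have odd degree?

10

Degrees: A:1, B:1, C:1, D:3, E:6, F:2, G:3, H:2, I:3, J:1, K:2, L:1, M:3, N:1
Odd-degree vertices: A, B, C, D, G, I, J, L, M, N.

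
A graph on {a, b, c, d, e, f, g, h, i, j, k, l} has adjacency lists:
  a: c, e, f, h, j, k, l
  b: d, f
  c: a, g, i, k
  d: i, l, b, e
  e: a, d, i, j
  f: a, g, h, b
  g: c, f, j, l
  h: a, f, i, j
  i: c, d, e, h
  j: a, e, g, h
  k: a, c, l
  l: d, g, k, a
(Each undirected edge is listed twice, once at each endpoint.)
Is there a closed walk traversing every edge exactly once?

Degrees: a:7, b:2, c:4, d:4, e:4, f:4, g:4, h:4, i:4, j:4, k:3, l:4
Vertices with odd degree: a, k. An Eulerian circuit requires all degrees even.

No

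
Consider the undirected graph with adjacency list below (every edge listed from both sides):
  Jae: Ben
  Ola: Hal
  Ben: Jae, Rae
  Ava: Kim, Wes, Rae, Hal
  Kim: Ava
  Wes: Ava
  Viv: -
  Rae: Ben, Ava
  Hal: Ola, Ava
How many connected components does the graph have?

2

Component: {Viv}
Component: {Jae, Ola, Ben, Ava, Kim, Wes, Rae, Hal}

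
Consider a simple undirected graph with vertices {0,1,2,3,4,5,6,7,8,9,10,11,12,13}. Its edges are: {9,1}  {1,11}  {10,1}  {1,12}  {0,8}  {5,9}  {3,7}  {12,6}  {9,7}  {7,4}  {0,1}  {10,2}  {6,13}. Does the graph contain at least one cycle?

No

|V| = 14, |E| = 13, number of components = 1.
Since 13 = 14 - 1, the graph is a forest and contains no cycle.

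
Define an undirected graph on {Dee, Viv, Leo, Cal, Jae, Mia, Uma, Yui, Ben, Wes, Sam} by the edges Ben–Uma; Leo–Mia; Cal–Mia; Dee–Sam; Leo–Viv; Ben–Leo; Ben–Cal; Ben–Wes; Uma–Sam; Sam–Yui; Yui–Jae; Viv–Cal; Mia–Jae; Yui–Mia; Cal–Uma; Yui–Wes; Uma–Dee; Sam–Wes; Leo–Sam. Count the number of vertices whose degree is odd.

2

Degrees: Dee:2, Viv:2, Leo:4, Cal:4, Jae:2, Mia:4, Uma:4, Yui:4, Ben:4, Wes:3, Sam:5
Odd-degree vertices: Wes, Sam.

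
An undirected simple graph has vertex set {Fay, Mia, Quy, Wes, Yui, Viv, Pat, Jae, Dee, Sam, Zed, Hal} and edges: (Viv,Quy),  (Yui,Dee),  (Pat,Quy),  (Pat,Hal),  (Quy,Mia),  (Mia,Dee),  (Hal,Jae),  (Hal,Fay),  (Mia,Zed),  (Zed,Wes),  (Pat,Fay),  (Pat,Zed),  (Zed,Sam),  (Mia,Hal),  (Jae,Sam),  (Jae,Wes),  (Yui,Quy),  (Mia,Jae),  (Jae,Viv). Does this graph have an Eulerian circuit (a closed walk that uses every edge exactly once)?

No

Degrees: Fay:2, Mia:5, Quy:4, Wes:2, Yui:2, Viv:2, Pat:4, Jae:5, Dee:2, Sam:2, Zed:4, Hal:4
Mia, Jae have odd degree; an Eulerian circuit needs every degree to be even, so none exists.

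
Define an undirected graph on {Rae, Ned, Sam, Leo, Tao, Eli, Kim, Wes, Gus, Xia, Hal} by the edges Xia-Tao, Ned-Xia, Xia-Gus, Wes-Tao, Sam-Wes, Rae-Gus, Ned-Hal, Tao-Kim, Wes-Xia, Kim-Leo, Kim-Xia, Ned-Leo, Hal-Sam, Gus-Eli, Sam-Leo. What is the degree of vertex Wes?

3

Neighbors of Wes: Sam, Tao, Xia.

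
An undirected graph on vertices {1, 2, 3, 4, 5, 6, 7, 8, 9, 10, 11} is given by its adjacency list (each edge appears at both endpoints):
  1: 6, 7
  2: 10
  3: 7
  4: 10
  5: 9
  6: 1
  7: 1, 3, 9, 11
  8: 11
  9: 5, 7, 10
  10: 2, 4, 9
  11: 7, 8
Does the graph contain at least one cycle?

No

|V| = 11, |E| = 10, number of components = 1.
Since 10 = 11 - 1, the graph is a forest and contains no cycle.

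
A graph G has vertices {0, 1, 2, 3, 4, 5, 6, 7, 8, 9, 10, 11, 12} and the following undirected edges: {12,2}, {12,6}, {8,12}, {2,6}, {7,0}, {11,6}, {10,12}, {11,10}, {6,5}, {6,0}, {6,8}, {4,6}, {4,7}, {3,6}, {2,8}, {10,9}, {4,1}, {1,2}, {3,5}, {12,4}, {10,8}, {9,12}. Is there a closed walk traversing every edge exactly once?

Yes

Degrees: 0:2, 1:2, 2:4, 3:2, 4:4, 5:2, 6:8, 7:2, 8:4, 9:2, 10:4, 11:2, 12:6
All degrees are even and the non-isolated vertices are connected — an Eulerian circuit exists.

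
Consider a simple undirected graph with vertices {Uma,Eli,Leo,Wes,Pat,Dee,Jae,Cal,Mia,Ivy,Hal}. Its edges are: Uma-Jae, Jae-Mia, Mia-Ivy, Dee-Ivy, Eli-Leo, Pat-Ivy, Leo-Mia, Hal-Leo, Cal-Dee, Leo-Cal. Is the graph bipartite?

Cal-Dee-Ivy-Mia-Leo-Cal is an odd cycle (length 5), and a bipartite graph can contain only even cycles.

No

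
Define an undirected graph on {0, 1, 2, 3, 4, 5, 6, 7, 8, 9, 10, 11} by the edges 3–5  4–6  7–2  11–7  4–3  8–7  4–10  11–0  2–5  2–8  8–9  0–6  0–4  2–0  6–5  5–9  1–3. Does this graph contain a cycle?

|V| = 12, |E| = 17, number of components = 1.
Since 17 > 12 - 1, a cycle must exist; for instance 6-5-3-4-6.

Yes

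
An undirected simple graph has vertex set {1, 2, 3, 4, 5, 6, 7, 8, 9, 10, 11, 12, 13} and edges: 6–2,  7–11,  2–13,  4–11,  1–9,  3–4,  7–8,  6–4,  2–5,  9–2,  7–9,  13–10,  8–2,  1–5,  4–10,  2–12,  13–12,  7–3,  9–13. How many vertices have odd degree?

0

Degrees: 1:2, 2:6, 3:2, 4:4, 5:2, 6:2, 7:4, 8:2, 9:4, 10:2, 11:2, 12:2, 13:4
Odd-degree vertices: none.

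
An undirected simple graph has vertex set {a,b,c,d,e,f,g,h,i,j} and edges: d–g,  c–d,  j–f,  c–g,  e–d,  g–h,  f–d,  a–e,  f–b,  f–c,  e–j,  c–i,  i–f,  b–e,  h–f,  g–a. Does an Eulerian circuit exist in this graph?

Degrees: a:2, b:2, c:4, d:4, e:4, f:6, g:4, h:2, i:2, j:2
Every vertex has even degree and the edges form a single connected piece, so an Eulerian circuit exists.

Yes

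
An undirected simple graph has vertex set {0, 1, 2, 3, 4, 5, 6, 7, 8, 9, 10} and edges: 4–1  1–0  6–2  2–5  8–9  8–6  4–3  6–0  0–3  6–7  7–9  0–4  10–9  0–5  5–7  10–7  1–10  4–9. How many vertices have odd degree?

4

Degrees: 0:5, 1:3, 2:2, 3:2, 4:4, 5:3, 6:4, 7:4, 8:2, 9:4, 10:3
Odd-degree vertices: 0, 1, 5, 10.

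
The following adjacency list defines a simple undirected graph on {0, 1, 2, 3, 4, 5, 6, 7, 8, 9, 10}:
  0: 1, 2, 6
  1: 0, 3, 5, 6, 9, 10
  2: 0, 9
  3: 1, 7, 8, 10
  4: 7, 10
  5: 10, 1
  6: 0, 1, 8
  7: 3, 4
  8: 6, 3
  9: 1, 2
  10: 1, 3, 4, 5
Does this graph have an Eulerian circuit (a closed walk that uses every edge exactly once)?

No

Degrees: 0:3, 1:6, 2:2, 3:4, 4:2, 5:2, 6:3, 7:2, 8:2, 9:2, 10:4
Vertices with odd degree: 0, 6. An Eulerian circuit requires all degrees even.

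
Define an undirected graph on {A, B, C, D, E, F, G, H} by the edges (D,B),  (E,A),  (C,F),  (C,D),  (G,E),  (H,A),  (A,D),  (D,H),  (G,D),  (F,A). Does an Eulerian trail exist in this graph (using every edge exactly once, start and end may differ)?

Degrees: A:4, B:1, C:2, D:5, E:2, F:2, G:2, H:2
Odd-degree vertices: B, D (2 total).
The non-isolated vertices are connected and exactly 2 have odd degree, so an Eulerian trail exists (from B to D).

Yes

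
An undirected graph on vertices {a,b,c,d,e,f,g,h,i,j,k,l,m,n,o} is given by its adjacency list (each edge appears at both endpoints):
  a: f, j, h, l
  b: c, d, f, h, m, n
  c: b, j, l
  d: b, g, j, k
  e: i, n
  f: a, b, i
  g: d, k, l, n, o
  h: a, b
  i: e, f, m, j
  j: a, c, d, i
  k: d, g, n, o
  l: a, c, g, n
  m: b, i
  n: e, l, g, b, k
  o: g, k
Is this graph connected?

Yes

A breadth-first search from a visits a, l, j, h, f, n, c, g, i, d, b, k, e, o, m — all 15 vertices — so the graph is connected.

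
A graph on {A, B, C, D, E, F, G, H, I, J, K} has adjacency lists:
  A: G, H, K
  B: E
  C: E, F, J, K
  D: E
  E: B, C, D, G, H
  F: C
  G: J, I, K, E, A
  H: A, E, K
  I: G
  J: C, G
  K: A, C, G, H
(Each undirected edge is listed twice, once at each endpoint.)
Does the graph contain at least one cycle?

The graph has 11 vertices, 15 edges, and 1 connected component.
Since 15 > 11 - 1, a cycle must exist; for instance G-E-C-J-G.

Yes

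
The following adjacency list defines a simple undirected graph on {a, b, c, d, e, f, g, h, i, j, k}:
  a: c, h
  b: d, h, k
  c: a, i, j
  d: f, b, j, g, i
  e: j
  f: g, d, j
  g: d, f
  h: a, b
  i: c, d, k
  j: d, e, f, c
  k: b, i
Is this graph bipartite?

The cycle g-f-d-g has length 3, which is odd, so the graph is not bipartite.

No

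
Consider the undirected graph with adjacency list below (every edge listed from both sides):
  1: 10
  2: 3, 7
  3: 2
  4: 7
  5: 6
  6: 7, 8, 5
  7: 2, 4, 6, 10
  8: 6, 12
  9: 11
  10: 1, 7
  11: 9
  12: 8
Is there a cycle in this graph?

No

|V| = 12, |E| = 10, number of components = 2.
Since 10 = 12 - 2, the graph is a forest and contains no cycle.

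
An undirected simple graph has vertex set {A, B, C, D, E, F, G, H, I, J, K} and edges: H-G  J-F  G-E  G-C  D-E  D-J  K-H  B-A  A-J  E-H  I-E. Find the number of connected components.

Component: {A, B, C, D, E, F, G, H, I, J, K}

1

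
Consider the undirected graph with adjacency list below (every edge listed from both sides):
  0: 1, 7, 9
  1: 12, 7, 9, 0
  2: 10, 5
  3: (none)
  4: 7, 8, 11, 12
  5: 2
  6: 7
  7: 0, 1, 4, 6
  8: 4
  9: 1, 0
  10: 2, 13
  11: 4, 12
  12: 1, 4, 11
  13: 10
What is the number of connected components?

Component: {3}
Component: {2, 5, 10, 13}
Component: {0, 1, 4, 6, 7, 8, 9, 11, 12}

3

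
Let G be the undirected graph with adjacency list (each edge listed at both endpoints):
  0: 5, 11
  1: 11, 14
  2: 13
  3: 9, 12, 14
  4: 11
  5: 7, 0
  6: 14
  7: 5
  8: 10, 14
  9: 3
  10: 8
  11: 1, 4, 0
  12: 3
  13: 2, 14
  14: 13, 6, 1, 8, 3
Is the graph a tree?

The graph has 15 vertices and 14 edges.
It is connected with exactly 14 edges, hence acyclic — it is a tree.

Yes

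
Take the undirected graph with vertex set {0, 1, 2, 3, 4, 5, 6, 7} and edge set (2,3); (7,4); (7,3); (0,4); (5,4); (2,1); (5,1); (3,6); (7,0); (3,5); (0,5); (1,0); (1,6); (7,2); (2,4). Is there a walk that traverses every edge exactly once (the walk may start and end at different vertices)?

Degrees: 0:4, 1:4, 2:4, 3:4, 4:4, 5:4, 6:2, 7:4
Odd-degree vertices: none (0 total).
The non-isolated vertices are connected and exactly 0 have odd degree, so an Eulerian trail exists.

Yes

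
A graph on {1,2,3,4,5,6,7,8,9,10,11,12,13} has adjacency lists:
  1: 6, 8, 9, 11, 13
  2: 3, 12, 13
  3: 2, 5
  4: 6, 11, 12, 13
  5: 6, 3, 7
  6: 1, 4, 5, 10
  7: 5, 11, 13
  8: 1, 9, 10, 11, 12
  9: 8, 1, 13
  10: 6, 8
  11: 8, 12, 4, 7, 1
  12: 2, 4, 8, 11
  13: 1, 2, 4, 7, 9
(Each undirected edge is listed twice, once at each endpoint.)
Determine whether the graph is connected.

Yes

A breadth-first search from 1 visits 1, 13, 6, 9, 8, 11, 4, 2, 7, 5, 10, 12, 3 — all 13 vertices — so the graph is connected.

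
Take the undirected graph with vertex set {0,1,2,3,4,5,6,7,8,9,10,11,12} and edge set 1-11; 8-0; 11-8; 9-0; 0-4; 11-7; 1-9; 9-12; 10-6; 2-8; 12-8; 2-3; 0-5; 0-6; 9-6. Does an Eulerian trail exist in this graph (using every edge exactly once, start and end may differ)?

No

Degrees: 0:5, 1:2, 2:2, 3:1, 4:1, 5:1, 6:3, 7:1, 8:4, 9:4, 10:1, 11:3, 12:2
Odd-degree vertices: 0, 3, 4, 5, 6, 7, 10, 11 (8 total).
An Eulerian trail requires 0 or 2 odd-degree vertices; here there are 8.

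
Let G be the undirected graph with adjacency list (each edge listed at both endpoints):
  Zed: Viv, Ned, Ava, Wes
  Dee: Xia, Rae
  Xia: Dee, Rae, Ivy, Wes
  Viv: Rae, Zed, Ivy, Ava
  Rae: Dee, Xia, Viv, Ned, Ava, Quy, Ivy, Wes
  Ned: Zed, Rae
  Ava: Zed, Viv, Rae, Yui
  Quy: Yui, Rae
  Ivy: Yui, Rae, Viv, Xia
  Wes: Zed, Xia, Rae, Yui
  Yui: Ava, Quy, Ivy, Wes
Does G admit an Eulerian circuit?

Degrees: Zed:4, Dee:2, Xia:4, Viv:4, Rae:8, Ned:2, Ava:4, Quy:2, Ivy:4, Wes:4, Yui:4
All degrees are even and the non-isolated vertices are connected — an Eulerian circuit exists.

Yes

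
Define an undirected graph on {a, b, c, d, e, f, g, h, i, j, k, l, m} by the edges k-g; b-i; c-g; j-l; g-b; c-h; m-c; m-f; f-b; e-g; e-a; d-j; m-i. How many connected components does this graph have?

2

Component: {d, j, l}
Component: {a, b, c, e, f, g, h, i, k, m}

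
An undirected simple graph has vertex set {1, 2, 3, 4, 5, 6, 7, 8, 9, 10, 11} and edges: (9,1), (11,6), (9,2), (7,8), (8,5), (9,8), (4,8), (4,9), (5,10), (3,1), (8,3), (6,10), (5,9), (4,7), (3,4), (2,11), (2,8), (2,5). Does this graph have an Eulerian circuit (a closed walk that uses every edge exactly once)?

No

Degrees: 1:2, 2:4, 3:3, 4:4, 5:4, 6:2, 7:2, 8:6, 9:5, 10:2, 11:2
3, 9 have odd degree; an Eulerian circuit needs every degree to be even, so none exists.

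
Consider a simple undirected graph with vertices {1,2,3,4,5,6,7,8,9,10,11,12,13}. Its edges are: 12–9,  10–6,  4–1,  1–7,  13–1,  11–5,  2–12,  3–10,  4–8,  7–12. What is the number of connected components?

3

Component: {5, 11}
Component: {3, 6, 10}
Component: {1, 2, 4, 7, 8, 9, 12, 13}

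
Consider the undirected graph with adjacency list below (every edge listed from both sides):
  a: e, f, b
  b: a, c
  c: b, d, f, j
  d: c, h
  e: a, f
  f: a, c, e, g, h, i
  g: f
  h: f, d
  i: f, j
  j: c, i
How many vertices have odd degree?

2

Degrees: a:3, b:2, c:4, d:2, e:2, f:6, g:1, h:2, i:2, j:2
Odd-degree vertices: a, g.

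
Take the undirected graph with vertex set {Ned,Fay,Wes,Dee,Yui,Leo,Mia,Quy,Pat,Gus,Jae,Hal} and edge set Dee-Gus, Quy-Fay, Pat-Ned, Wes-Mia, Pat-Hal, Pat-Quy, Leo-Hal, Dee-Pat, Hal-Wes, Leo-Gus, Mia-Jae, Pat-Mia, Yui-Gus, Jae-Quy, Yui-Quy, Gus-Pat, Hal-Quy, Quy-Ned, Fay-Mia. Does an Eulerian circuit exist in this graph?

Degrees: Ned:2, Fay:2, Wes:2, Dee:2, Yui:2, Leo:2, Mia:4, Quy:6, Pat:6, Gus:4, Jae:2, Hal:4
All degrees are even and the non-isolated vertices are connected — an Eulerian circuit exists.

Yes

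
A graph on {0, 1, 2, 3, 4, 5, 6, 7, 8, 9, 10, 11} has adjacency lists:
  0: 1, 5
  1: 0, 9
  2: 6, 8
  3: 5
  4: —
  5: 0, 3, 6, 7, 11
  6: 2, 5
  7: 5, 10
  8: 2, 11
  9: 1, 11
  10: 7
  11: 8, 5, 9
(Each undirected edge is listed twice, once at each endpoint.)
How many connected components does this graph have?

2

Component: {4}
Component: {0, 1, 2, 3, 5, 6, 7, 8, 9, 10, 11}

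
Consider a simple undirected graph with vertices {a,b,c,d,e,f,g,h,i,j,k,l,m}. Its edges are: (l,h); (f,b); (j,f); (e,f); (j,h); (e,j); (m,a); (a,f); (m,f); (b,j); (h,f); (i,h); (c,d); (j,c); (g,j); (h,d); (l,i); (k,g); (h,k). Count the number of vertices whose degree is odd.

Degrees: a:2, b:2, c:2, d:2, e:2, f:6, g:2, h:6, i:2, j:6, k:2, l:2, m:2
Odd-degree vertices: none.

0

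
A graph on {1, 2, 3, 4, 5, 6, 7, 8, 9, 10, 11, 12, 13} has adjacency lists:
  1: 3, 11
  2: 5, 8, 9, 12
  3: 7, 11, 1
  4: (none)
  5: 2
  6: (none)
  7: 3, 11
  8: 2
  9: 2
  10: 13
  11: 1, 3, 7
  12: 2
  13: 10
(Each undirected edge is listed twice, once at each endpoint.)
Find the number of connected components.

Component: {4}
Component: {6}
Component: {10, 13}
Component: {1, 3, 7, 11}
Component: {2, 5, 8, 9, 12}

5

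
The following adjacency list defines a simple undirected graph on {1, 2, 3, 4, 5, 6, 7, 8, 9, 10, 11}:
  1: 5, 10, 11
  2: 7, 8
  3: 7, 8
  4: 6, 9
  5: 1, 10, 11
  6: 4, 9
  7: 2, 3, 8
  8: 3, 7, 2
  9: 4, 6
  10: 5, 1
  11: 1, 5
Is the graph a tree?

No

|V| = 11, |E| = 13.
It is not connected, so it is not a tree.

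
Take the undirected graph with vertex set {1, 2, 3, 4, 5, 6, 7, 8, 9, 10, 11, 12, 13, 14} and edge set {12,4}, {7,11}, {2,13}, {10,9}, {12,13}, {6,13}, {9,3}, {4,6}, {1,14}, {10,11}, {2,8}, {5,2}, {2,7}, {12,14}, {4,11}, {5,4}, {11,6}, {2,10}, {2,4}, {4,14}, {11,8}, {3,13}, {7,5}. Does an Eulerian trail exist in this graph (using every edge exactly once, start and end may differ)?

No

Degrees: 1:1, 2:6, 3:2, 4:6, 5:3, 6:3, 7:3, 8:2, 9:2, 10:3, 11:5, 12:3, 13:4, 14:3
Odd-degree vertices: 1, 5, 6, 7, 10, 11, 12, 14 (8 total).
An Eulerian trail requires 0 or 2 odd-degree vertices; here there are 8.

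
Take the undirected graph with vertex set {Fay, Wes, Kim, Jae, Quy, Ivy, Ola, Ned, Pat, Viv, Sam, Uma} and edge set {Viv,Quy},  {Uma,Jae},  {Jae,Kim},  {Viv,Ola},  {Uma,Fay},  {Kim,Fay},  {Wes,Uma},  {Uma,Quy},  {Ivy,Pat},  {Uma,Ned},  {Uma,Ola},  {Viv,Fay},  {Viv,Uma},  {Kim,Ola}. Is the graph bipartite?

No

The cycle Quy-Viv-Uma-Quy has length 3, which is odd, so the graph is not bipartite.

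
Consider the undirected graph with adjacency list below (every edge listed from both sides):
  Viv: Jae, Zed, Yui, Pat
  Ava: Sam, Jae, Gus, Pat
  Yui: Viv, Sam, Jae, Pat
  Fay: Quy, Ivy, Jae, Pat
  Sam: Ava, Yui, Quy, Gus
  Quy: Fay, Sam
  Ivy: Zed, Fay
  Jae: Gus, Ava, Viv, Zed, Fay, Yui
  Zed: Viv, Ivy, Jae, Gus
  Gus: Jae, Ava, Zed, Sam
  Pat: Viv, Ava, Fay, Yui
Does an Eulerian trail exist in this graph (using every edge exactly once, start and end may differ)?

Yes

Degrees: Viv:4, Ava:4, Yui:4, Fay:4, Sam:4, Quy:2, Ivy:2, Jae:6, Zed:4, Gus:4, Pat:4
Odd-degree vertices: none (0 total).
The non-isolated vertices are connected and exactly 0 have odd degree, so an Eulerian trail exists.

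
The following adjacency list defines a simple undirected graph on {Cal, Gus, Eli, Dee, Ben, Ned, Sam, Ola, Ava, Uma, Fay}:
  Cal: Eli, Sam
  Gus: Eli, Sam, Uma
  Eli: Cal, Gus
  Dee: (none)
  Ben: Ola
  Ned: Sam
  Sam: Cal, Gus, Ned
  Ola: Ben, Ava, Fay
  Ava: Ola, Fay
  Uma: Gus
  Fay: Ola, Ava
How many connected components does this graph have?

3

Component: {Dee}
Component: {Ben, Ola, Ava, Fay}
Component: {Cal, Gus, Eli, Ned, Sam, Uma}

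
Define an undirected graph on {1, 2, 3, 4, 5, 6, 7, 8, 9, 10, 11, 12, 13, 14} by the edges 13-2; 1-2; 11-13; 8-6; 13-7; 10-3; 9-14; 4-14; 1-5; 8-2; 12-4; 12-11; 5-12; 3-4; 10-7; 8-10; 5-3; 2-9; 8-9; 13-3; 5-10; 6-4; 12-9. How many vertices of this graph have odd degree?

Degrees: 1:2, 2:4, 3:4, 4:4, 5:4, 6:2, 7:2, 8:4, 9:4, 10:4, 11:2, 12:4, 13:4, 14:2
Odd-degree vertices: none.

0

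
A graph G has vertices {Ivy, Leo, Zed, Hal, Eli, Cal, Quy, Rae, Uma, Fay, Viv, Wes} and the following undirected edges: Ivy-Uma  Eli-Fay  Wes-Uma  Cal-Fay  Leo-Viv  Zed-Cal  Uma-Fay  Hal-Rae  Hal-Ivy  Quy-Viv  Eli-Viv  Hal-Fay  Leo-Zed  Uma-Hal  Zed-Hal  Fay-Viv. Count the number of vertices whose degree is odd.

6

Degrees: Ivy:2, Leo:2, Zed:3, Hal:5, Eli:2, Cal:2, Quy:1, Rae:1, Uma:4, Fay:5, Viv:4, Wes:1
Odd-degree vertices: Zed, Hal, Quy, Rae, Fay, Wes.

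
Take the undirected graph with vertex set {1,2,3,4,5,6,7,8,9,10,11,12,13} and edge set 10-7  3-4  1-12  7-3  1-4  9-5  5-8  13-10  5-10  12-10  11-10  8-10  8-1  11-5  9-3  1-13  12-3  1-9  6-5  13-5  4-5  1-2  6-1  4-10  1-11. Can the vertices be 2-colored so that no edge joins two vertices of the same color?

The cycle 10-5-13-10 has length 3, which is odd, so the graph is not bipartite.

No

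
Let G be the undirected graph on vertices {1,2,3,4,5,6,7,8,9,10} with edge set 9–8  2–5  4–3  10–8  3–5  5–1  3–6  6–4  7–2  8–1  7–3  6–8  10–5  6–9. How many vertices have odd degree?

0

Degrees: 1:2, 2:2, 3:4, 4:2, 5:4, 6:4, 7:2, 8:4, 9:2, 10:2
Odd-degree vertices: none.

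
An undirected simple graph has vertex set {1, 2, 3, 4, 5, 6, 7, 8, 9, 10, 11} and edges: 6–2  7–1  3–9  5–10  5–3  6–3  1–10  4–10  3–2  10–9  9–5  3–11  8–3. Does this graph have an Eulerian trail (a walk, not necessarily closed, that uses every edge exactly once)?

Degrees: 1:2, 2:2, 3:6, 4:1, 5:3, 6:2, 7:1, 8:1, 9:3, 10:4, 11:1
Odd-degree vertices: 4, 5, 7, 8, 9, 11 (6 total).
With 6 odd-degree vertices (more than two), no single trail can use every edge.

No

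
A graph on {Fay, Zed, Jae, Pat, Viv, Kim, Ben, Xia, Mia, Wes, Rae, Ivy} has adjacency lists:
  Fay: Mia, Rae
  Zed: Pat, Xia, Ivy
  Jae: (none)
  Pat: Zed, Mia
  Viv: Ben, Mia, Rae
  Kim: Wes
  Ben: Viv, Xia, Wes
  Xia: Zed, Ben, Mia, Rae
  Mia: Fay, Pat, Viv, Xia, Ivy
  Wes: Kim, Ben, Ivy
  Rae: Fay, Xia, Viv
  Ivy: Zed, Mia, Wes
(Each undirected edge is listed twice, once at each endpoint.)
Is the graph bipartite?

No

The cycle Mia-Viv-Ben-Wes-Ivy-Mia has length 5, which is odd, so the graph is not bipartite.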